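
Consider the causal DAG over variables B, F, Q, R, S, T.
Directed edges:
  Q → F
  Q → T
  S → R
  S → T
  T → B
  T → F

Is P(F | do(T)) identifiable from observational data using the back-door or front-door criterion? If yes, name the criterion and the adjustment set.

P(F|do(T)): backdoor, adjust for {Q}.

desc(T)\{T}={B,F}; candidates ⊆ {Q,R,S}.
size 0: {}; under {} T still reaches {F,Q,R,S} ∋ F.
{Q}: T⊥F given {Q} in G with T→· removed — back-door holds.
P(F|do(T)) = Σ_{Q} P(F|T,Q)·P(Q).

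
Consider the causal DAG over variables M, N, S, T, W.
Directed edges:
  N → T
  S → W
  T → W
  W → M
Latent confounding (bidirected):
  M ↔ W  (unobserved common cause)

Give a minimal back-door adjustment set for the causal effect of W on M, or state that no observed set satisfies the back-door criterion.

desc(W)\{W}={M}; candidates ⊆ {N,S,T}.
W↔M: latent back-door arc(s) into W.
size 0: {}; under {} W still reaches {M,N,S,T} ∋ M.
size 1: {N}, {S}, {T}; under {N} W still reaches {M,S,T} ∋ M.
size 2: {N,S}, {N,T}, {S,T}; under {N,S} W still reaches {M,T} ∋ M.
W↔M cannot be blocked by any observed set — no back-door set.

W→M: no observed back-door set.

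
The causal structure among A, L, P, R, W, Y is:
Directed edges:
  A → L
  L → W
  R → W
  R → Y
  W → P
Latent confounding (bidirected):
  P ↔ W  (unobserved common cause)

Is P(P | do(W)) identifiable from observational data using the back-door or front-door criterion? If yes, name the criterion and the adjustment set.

desc(W)\{W}={P}; candidates ⊆ {A,L,R,Y}.
W↔P: latent back-door arc(s) into W.
size 0: {}; under {} W still reaches {A,L,P,R,Y} ∋ P.
size 1: {A}, {L}, {R} …(+1); under {A} W still reaches {L,P,R,Y} ∋ P.
size 2: {A,L}, {A,R}, {A,Y} …(+3); under {A,L} W still reaches {P,R,Y} ∋ P.
W↔P cannot be blocked by any observed set — no back-door set.
No mediator lies on a directed W→…→P path.
Neither criterion identifies P(P|do(W)) in this graph.

P(P|do(W)): not identifiable (no BD/FD set).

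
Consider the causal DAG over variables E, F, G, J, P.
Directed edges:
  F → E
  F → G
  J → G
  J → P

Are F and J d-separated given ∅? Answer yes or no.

Yes — F ⊥ J | ∅.

Bayes-Ball from F | ∅ reaches {E,G}.
J ∉ reach(F|∅) ⇒ F ⊥ J | ∅.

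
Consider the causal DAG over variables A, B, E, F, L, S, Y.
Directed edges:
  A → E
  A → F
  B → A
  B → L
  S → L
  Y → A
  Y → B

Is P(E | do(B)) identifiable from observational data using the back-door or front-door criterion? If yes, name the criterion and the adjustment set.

P(E|do(B)): backdoor, adjust for {Y}.

desc(B)\{B}={A,E,F,L}; candidates ⊆ {S,Y}.
size 0: {}; under {} B still reaches {A,E,F,Y} ∋ E.
{Y}: B⊥E given {Y} in G with B→· removed — back-door holds.
P(E|do(B)) = Σ_{Y} P(E|B,Y)·P(Y).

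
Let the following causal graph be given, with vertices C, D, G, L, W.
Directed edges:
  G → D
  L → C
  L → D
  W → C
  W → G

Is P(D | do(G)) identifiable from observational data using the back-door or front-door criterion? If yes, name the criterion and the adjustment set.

P(D|do(G)): backdoor, adjust for ∅.

desc(G)\{G}={D}; candidates ⊆ {C,L,W}.
∅: G⊥D given ∅ in G with G→· removed — back-door holds.
P(D|do(G)) = P(D|G) — no adjustment needed.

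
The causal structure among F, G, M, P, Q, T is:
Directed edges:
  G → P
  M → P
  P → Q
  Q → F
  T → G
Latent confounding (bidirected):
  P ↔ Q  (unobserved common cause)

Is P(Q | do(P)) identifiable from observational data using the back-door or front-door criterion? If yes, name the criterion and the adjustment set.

P(Q|do(P)): not identifiable (no BD/FD set).

desc(P)\{P}={F,Q}; candidates ⊆ {G,M,T}.
P↔Q: latent back-door arc(s) into P.
size 0: {}; under {} P still reaches {F,G,M,Q,T} ∋ Q.
size 1: {G}, {M}, {T}; under {G} P still reaches {F,M,Q} ∋ Q.
size 2: {G,M}, {G,T}, {M,T}; under {G,M} P still reaches {F,Q} ∋ Q.
P↔Q cannot be blocked by any observed set — no back-door set.
No mediator lies on a directed P→…→Q path.
Neither criterion identifies P(Q|do(P)) in this graph.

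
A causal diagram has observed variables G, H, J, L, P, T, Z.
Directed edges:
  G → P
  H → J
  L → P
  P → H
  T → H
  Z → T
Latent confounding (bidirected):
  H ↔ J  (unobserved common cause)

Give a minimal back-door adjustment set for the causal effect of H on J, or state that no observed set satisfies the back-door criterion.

desc(H)\{H}={J}; candidates ⊆ {G,L,P,T,Z}.
H↔J: latent back-door arc(s) into H.
size 0: {}; under {} H still reaches {G,J,L,P,T,Z} ∋ J.
size 1: {G}, {L}, {P} …(+2); under {G} H still reaches {J,L,P,T,Z} ∋ J.
size 2: {G,L}, {G,P}, {G,T} …(+7); under {G,L} H still reaches {J,P,T,Z} ∋ J.
H↔J cannot be blocked by any observed set — no back-door set.

H→J: no observed back-door set.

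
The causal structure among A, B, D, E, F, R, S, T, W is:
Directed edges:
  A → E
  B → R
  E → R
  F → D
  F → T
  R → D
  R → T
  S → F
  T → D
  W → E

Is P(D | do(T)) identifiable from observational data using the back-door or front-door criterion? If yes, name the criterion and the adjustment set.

P(D|do(T)): backdoor, adjust for {F, R}.

desc(T)\{T}={D}; candidates ⊆ {A,B,E,F,R,S,W}.
size 0: {}; under {} T still reaches {A,B,D,E,F,R,S,W} ∋ D.
size 1: {A}, {B}, {E} …(+4); under {A} T still reaches {B,D,E,F,R,S,W} ∋ D.
{F,R}: T⊥D given {F,R} in G with T→· removed — back-door holds.
P(D|do(T)) = Σ_{F,R} P(D|T,F,R)·P(F,R).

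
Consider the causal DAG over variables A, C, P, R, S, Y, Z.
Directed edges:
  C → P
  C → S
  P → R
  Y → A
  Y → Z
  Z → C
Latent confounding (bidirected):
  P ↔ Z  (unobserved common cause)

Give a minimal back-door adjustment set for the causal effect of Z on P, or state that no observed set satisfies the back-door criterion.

Z→P: no observed back-door set.

desc(Z)\{Z}={C,P,R,S}; candidates ⊆ {A,Y}.
Z↔P: latent back-door arc(s) into Z.
size 0: {}; under {} Z still reaches {A,P,R,Y} ∋ P.
size 1: {A}, {Y}; under {A} Z still reaches {P,R,Y} ∋ P.
size 2: {A,Y}; under {A,Y} Z still reaches {P,R} ∋ P.
Z↔P cannot be blocked by any observed set — no back-door set.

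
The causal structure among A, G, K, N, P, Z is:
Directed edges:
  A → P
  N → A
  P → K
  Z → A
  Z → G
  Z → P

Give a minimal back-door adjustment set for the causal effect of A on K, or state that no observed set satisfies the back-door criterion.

A→K: minimal back-door set {Z}.

desc(A)\{A}={K,P}; candidates ⊆ {G,N,Z}.
size 0: {}; under {} A still reaches {G,K,N,P,Z} ∋ K.
{Z}: A⊥K given {Z} in G with A→· removed — back-door holds.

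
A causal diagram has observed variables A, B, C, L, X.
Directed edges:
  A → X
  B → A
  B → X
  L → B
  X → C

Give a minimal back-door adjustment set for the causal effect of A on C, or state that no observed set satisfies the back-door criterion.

desc(A)\{A}={C,X}; candidates ⊆ {B,L}.
size 0: {}; under {} A still reaches {B,C,L,X} ∋ C.
{B}: A⊥C given {B} in G with A→· removed — back-door holds.

A→C: minimal back-door set {B}.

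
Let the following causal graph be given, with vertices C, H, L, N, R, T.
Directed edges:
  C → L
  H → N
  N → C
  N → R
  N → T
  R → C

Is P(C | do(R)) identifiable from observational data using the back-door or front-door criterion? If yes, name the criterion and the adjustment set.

desc(R)\{R}={C,L}; candidates ⊆ {H,N,T}.
size 0: {}; under {} R still reaches {C,H,L,N,T} ∋ C.
{N}: R⊥C given {N} in G with R→· removed — back-door holds.
P(C|do(R)) = Σ_{N} P(C|R,N)·P(N).

P(C|do(R)): backdoor, adjust for {N}.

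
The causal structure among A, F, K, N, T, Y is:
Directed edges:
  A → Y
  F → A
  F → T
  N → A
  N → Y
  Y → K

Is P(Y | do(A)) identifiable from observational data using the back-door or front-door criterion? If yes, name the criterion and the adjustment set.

P(Y|do(A)): backdoor, adjust for {N}.

desc(A)\{A}={K,Y}; candidates ⊆ {F,N,T}.
size 0: {}; under {} A still reaches {F,K,N,T,Y} ∋ Y.
{N}: A⊥Y given {N} in G with A→· removed — back-door holds.
P(Y|do(A)) = Σ_{N} P(Y|A,N)·P(N).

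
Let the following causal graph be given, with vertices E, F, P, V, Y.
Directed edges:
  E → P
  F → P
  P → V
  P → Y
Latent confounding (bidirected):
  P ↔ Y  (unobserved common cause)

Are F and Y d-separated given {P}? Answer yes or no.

No — F and Y are d-connected given {P}.

Bayes-Ball from F | {P} reaches {E,Y}.
Y ∈ reach(F|{P}) ⇒ F ⊥̸ Y | {P}.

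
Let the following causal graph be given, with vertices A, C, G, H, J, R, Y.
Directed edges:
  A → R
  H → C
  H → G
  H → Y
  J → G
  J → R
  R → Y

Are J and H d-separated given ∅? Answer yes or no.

Bayes-Ball from J | ∅ reaches {G,R,Y}.
H ∉ reach(J|∅) ⇒ J ⊥ H | ∅.

Yes — J ⊥ H | ∅.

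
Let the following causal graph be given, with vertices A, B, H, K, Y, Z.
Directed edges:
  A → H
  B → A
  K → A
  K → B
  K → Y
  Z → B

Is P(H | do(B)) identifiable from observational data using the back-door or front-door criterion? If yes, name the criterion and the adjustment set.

desc(B)\{B}={A,H}; candidates ⊆ {K,Y,Z}.
size 0: {}; under {} B still reaches {A,H,K,Y,Z} ∋ H.
{K}: B⊥H given {K} in G with B→· removed — back-door holds.
P(H|do(B)) = Σ_{K} P(H|B,K)·P(K).

P(H|do(B)): backdoor, adjust for {K}.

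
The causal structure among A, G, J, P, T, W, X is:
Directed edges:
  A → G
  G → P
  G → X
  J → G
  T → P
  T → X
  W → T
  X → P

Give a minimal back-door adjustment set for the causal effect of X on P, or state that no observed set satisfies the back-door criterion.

X→P: minimal back-door set {G, T}.

desc(X)\{X}={P}; candidates ⊆ {A,G,J,T,W}.
size 0: {}; under {} X still reaches {A,G,J,P,T,W} ∋ P.
size 1: {A}, {G}, {J} …(+2); under {A} X still reaches {G,J,P,T,W} ∋ P.
{G,T}: X⊥P given {G,T} in G with X→· removed — back-door holds.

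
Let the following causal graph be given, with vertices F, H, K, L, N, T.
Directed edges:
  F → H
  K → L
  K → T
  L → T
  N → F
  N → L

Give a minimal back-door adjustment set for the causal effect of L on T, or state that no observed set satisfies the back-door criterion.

desc(L)\{L}={T}; candidates ⊆ {F,H,K,N}.
size 0: {}; under {} L still reaches {F,H,K,N,T} ∋ T.
{K}: L⊥T given {K} in G with L→· removed — back-door holds.

L→T: minimal back-door set {K}.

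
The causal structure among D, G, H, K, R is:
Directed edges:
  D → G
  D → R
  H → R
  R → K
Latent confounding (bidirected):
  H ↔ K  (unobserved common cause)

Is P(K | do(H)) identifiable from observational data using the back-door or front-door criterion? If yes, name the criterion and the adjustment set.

desc(H)\{H}={K,R}; candidates ⊆ {D,G}.
H↔K: latent back-door arc(s) into H.
size 0: {}; under {} H still reaches {K} ∋ K.
size 1: {D}, {G}; under {D} H still reaches {K} ∋ K.
size 2: {D,G}; under {D,G} H still reaches {K} ∋ K.
H↔K cannot be blocked by any observed set — no back-door set.
{R}: (i) intercepts every directed H→K path; (ii) no back-door H→{R}; (iii) {H} blocks every back-door {R}→K. Front-door holds.
P(K|do(H)) = Σ_{R} P(R|H) Σ_{H'} P(K|R,H')P(H').

P(K|do(H)): frontdoor, adjust for {R}.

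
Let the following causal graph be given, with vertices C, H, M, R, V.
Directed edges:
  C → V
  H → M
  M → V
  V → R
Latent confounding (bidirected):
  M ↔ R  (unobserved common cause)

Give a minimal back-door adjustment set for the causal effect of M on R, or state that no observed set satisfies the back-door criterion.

desc(M)\{M}={R,V}; candidates ⊆ {C,H}.
M↔R: latent back-door arc(s) into M.
size 0: {}; under {} M still reaches {H,R} ∋ R.
size 1: {C}, {H}; under {C} M still reaches {H,R} ∋ R.
size 2: {C,H}; under {C,H} M still reaches {R} ∋ R.
M↔R cannot be blocked by any observed set — no back-door set.

M→R: no observed back-door set.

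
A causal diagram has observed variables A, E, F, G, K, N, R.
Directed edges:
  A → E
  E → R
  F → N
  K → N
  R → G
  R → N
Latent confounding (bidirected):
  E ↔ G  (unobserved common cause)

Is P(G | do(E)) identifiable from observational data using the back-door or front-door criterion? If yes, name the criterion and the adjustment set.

P(G|do(E)): frontdoor, adjust for {R}.

desc(E)\{E}={G,N,R}; candidates ⊆ {A,F,K}.
E↔G: latent back-door arc(s) into E.
size 0: {}; under {} E still reaches {A,G} ∋ G.
size 1: {A}, {F}, {K}; under {A} E still reaches {G} ∋ G.
size 2: {A,F}, {A,K}, {F,K}; under {A,F} E still reaches {G} ∋ G.
E↔G cannot be blocked by any observed set — no back-door set.
{R}: (i) intercepts every directed E→G path; (ii) no back-door E→{R}; (iii) {E} blocks every back-door {R}→G. Front-door holds.
P(G|do(E)) = Σ_{R} P(R|E) Σ_{E'} P(G|R,E')P(E').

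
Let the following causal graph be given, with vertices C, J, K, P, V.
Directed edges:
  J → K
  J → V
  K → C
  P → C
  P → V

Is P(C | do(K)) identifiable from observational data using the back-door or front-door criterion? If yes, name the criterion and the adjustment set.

desc(K)\{K}={C}; candidates ⊆ {J,P,V}.
∅: K⊥C given ∅ in G with K→· removed — back-door holds.
P(C|do(K)) = P(C|K) — no adjustment needed.

P(C|do(K)): backdoor, adjust for ∅.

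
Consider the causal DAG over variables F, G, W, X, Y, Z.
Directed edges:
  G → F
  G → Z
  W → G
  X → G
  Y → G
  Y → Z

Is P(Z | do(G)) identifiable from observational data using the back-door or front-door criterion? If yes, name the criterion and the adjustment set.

P(Z|do(G)): backdoor, adjust for {Y}.

desc(G)\{G}={F,Z}; candidates ⊆ {W,X,Y}.
size 0: {}; under {} G still reaches {W,X,Y,Z} ∋ Z.
{Y}: G⊥Z given {Y} in G with G→· removed — back-door holds.
P(Z|do(G)) = Σ_{Y} P(Z|G,Y)·P(Y).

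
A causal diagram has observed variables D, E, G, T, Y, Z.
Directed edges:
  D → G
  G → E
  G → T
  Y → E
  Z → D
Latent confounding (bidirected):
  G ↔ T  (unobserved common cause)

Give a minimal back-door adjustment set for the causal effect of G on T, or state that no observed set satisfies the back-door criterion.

desc(G)\{G}={E,T}; candidates ⊆ {D,Y,Z}.
G↔T: latent back-door arc(s) into G.
size 0: {}; under {} G still reaches {D,T,Z} ∋ T.
size 1: {D}, {Y}, {Z}; under {D} G still reaches {T} ∋ T.
size 2: {D,Y}, {D,Z}, {Y,Z}; under {D,Y} G still reaches {T} ∋ T.
G↔T cannot be blocked by any observed set — no back-door set.

G→T: no observed back-door set.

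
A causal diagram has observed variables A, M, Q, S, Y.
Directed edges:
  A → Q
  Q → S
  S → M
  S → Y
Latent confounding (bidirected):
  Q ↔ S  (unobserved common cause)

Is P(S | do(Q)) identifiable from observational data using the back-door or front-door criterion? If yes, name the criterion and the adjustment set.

P(S|do(Q)): not identifiable (no BD/FD set).

desc(Q)\{Q}={M,S,Y}; candidates ⊆ {A}.
Q↔S: latent back-door arc(s) into Q.
size 0: {}; under {} Q still reaches {A,M,S,Y} ∋ S.
size 1: {A}; under {A} Q still reaches {M,S,Y} ∋ S.
Q↔S cannot be blocked by any observed set — no back-door set.
No mediator lies on a directed Q→…→S path.
Neither criterion identifies P(S|do(Q)) in this graph.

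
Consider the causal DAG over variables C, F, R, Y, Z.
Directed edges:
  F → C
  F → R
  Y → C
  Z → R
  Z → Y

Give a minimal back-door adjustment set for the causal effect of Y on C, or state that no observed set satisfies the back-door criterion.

desc(Y)\{Y}={C}; candidates ⊆ {F,R,Z}.
∅: Y⊥C given ∅ in G with Y→· removed — back-door holds.

Y→C: minimal back-door set ∅.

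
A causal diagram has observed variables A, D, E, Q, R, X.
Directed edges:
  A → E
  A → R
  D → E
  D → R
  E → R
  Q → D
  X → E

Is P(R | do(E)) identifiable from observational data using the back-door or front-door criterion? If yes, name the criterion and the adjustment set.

P(R|do(E)): backdoor, adjust for {A, D}.

desc(E)\{E}={R}; candidates ⊆ {A,D,Q,X}.
size 0: {}; under {} E still reaches {A,D,Q,R,X} ∋ R.
size 1: {A}, {D}, {Q} …(+1); under {A} E still reaches {D,Q,R,X} ∋ R.
{A,D}: E⊥R given {A,D} in G with E→· removed — back-door holds.
P(R|do(E)) = Σ_{A,D} P(R|E,A,D)·P(A,D).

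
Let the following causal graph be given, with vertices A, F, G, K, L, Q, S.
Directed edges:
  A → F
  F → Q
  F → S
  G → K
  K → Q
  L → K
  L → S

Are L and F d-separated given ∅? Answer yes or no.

Yes — L ⊥ F | ∅.

Bayes-Ball from L | ∅ reaches {K,Q,S}.
F ∉ reach(L|∅) ⇒ L ⊥ F | ∅.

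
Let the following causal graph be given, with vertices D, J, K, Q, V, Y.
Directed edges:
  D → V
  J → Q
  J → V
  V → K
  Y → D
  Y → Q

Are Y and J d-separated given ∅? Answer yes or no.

Yes — Y ⊥ J | ∅.

Bayes-Ball from Y | ∅ reaches {D,K,Q,V}.
J ∉ reach(Y|∅) ⇒ Y ⊥ J | ∅.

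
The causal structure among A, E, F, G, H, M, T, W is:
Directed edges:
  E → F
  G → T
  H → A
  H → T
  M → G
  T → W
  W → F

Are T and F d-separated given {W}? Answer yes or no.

Yes — T ⊥ F | {W}.

Bayes-Ball from T | {W} reaches {A,G,H,M}.
F ∉ reach(T|{W}) ⇒ T ⊥ F | {W}.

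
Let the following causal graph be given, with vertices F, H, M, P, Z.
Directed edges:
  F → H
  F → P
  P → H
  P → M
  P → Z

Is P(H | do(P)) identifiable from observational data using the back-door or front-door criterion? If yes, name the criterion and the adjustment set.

desc(P)\{P}={H,M,Z}; candidates ⊆ {F}.
size 0: {}; under {} P still reaches {F,H} ∋ H.
{F}: P⊥H given {F} in G with P→· removed — back-door holds.
P(H|do(P)) = Σ_{F} P(H|P,F)·P(F).

P(H|do(P)): backdoor, adjust for {F}.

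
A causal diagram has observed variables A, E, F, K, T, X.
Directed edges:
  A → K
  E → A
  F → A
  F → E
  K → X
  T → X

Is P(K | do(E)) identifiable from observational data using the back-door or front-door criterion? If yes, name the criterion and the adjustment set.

P(K|do(E)): backdoor, adjust for {F}.

desc(E)\{E}={A,K,X}; candidates ⊆ {F,T}.
size 0: {}; under {} E still reaches {A,F,K,X} ∋ K.
{F}: E⊥K given {F} in G with E→· removed — back-door holds.
P(K|do(E)) = Σ_{F} P(K|E,F)·P(F).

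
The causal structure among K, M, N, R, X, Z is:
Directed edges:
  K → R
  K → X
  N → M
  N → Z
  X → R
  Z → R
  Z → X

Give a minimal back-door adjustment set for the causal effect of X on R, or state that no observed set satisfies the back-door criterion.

X→R: minimal back-door set {K, Z}.

desc(X)\{X}={R}; candidates ⊆ {K,M,N,Z}.
size 0: {}; under {} X still reaches {K,M,N,R,Z} ∋ R.
size 1: {K}, {M}, {N} …(+1); under {K} X still reaches {M,N,R,Z} ∋ R.
{K,Z}: X⊥R given {K,Z} in G with X→· removed — back-door holds.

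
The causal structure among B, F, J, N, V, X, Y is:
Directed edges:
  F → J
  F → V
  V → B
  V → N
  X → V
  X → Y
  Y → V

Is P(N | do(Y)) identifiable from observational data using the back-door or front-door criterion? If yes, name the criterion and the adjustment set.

desc(Y)\{Y}={B,N,V}; candidates ⊆ {F,J,X}.
size 0: {}; under {} Y still reaches {B,N,V,X} ∋ N.
{X}: Y⊥N given {X} in G with Y→· removed — back-door holds.
P(N|do(Y)) = Σ_{X} P(N|Y,X)·P(X).

P(N|do(Y)): backdoor, adjust for {X}.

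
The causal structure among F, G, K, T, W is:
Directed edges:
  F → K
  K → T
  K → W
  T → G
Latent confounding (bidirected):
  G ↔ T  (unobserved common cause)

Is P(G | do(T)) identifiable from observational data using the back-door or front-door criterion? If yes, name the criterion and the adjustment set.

P(G|do(T)): not identifiable (no BD/FD set).

desc(T)\{T}={G}; candidates ⊆ {F,K,W}.
T↔G: latent back-door arc(s) into T.
size 0: {}; under {} T still reaches {F,G,K,W} ∋ G.
size 1: {F}, {K}, {W}; under {F} T still reaches {G,K,W} ∋ G.
size 2: {F,K}, {F,W}, {K,W}; under {F,K} T still reaches {G} ∋ G.
T↔G cannot be blocked by any observed set — no back-door set.
No mediator lies on a directed T→…→G path.
Neither criterion identifies P(G|do(T)) in this graph.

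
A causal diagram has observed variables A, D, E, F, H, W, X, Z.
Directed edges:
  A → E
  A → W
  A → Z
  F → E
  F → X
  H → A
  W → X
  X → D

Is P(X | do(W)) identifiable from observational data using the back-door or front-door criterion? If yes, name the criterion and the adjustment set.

P(X|do(W)): backdoor, adjust for ∅.

desc(W)\{W}={D,X}; candidates ⊆ {A,E,F,H,Z}.
∅: W⊥X given ∅ in G with W→· removed — back-door holds.
P(X|do(W)) = P(X|W) — no adjustment needed.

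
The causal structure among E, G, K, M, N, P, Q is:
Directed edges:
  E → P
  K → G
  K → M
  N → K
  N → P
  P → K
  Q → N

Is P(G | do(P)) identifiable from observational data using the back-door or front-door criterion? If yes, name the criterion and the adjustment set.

P(G|do(P)): backdoor, adjust for {N}.

desc(P)\{P}={G,K,M}; candidates ⊆ {E,N,Q}.
size 0: {}; under {} P still reaches {E,G,K,M,N,Q} ∋ G.
{N}: P⊥G given {N} in G with P→· removed — back-door holds.
P(G|do(P)) = Σ_{N} P(G|P,N)·P(N).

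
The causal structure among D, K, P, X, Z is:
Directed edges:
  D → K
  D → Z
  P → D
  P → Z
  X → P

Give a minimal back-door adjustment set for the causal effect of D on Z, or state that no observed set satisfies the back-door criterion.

desc(D)\{D}={K,Z}; candidates ⊆ {P,X}.
size 0: {}; under {} D still reaches {P,X,Z} ∋ Z.
{P}: D⊥Z given {P} in G with D→· removed — back-door holds.

D→Z: minimal back-door set {P}.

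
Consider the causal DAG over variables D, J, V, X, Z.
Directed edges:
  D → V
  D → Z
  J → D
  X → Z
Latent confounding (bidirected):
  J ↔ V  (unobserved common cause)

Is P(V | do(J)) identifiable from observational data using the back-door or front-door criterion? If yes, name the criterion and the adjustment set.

desc(J)\{J}={D,V,Z}; candidates ⊆ {X}.
J↔V: latent back-door arc(s) into J.
size 0: {}; under {} J still reaches {V} ∋ V.
size 1: {X}; under {X} J still reaches {V} ∋ V.
J↔V cannot be blocked by any observed set — no back-door set.
{D}: (i) intercepts every directed J→V path; (ii) no back-door J→{D}; (iii) {J} blocks every back-door {D}→V. Front-door holds.
P(V|do(J)) = Σ_{D} P(D|J) Σ_{J'} P(V|D,J')P(J').

P(V|do(J)): frontdoor, adjust for {D}.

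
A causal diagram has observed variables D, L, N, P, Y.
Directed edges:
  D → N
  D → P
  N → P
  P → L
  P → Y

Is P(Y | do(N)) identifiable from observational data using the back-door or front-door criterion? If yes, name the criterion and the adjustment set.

desc(N)\{N}={L,P,Y}; candidates ⊆ {D}.
size 0: {}; under {} N still reaches {D,L,P,Y} ∋ Y.
{D}: N⊥Y given {D} in G with N→· removed — back-door holds.
P(Y|do(N)) = Σ_{D} P(Y|N,D)·P(D).

P(Y|do(N)): backdoor, adjust for {D}.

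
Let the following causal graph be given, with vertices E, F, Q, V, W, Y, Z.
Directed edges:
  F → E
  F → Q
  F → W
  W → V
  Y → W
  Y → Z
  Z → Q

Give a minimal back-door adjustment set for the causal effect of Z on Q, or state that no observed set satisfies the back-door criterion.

Z→Q: minimal back-door set ∅.

desc(Z)\{Z}={Q}; candidates ⊆ {E,F,V,W,Y}.
∅: Z⊥Q given ∅ in G with Z→· removed — back-door holds.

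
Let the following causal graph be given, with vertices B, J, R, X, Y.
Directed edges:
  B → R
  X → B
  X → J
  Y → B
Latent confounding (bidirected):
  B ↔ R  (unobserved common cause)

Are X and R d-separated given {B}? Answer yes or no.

No — X and R are d-connected given {B}.

Bayes-Ball from X | {B} reaches {J,R,Y}.
R ∈ reach(X|{B}) ⇒ X ⊥̸ R | {B}.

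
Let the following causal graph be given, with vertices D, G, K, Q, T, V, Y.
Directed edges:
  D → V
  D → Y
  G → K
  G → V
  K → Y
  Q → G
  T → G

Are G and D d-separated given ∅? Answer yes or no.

Bayes-Ball from G | ∅ reaches {K,Q,T,V,Y}.
D ∉ reach(G|∅) ⇒ G ⊥ D | ∅.

Yes — G ⊥ D | ∅.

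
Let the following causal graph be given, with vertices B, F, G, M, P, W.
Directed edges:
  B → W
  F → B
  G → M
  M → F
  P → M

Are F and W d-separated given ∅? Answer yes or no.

No — F and W are d-connected given ∅.

Bayes-Ball from F | ∅ reaches {B,G,M,P,W}.
W ∈ reach(F|∅) ⇒ F ⊥̸ W | ∅.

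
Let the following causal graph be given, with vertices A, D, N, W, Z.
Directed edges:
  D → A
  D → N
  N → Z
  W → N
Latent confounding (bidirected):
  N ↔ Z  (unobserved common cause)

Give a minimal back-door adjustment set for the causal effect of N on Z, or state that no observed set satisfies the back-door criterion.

desc(N)\{N}={Z}; candidates ⊆ {A,D,W}.
N↔Z: latent back-door arc(s) into N.
size 0: {}; under {} N still reaches {A,D,W,Z} ∋ Z.
size 1: {A}, {D}, {W}; under {A} N still reaches {D,W,Z} ∋ Z.
size 2: {A,D}, {A,W}, {D,W}; under {A,D} N still reaches {W,Z} ∋ Z.
N↔Z cannot be blocked by any observed set — no back-door set.

N→Z: no observed back-door set.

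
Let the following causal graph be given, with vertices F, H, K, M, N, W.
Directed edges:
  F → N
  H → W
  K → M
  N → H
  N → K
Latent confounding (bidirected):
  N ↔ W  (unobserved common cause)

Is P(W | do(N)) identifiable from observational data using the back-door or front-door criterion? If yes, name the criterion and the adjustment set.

desc(N)\{N}={H,K,M,W}; candidates ⊆ {F}.
N↔W: latent back-door arc(s) into N.
size 0: {}; under {} N still reaches {F,W} ∋ W.
size 1: {F}; under {F} N still reaches {W} ∋ W.
N↔W cannot be blocked by any observed set — no back-door set.
{H}: (i) intercepts every directed N→W path; (ii) no back-door N→{H}; (iii) {N} blocks every back-door {H}→W. Front-door holds.
P(W|do(N)) = Σ_{H} P(H|N) Σ_{N'} P(W|H,N')P(N').

P(W|do(N)): frontdoor, adjust for {H}.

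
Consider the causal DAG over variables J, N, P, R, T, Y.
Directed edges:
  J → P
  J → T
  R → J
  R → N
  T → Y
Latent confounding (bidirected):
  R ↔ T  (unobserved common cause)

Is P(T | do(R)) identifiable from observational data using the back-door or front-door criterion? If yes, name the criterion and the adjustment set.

desc(R)\{R}={J,N,P,T,Y}; candidates ⊆ {—}.
R↔T: latent back-door arc(s) into R.
size 0: {}; under {} R still reaches {T,Y} ∋ T.
R↔T cannot be blocked by any observed set — no back-door set.
{J}: (i) intercepts every directed R→T path; (ii) no back-door R→{J}; (iii) {R} blocks every back-door {J}→T. Front-door holds.
P(T|do(R)) = Σ_{J} P(J|R) Σ_{R'} P(T|J,R')P(R').

P(T|do(R)): frontdoor, adjust for {J}.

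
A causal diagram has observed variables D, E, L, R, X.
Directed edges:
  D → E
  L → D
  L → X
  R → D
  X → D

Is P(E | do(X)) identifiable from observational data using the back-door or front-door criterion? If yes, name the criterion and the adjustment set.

P(E|do(X)): backdoor, adjust for {L}.

desc(X)\{X}={D,E}; candidates ⊆ {L,R}.
size 0: {}; under {} X still reaches {D,E,L} ∋ E.
{L}: X⊥E given {L} in G with X→· removed — back-door holds.
P(E|do(X)) = Σ_{L} P(E|X,L)·P(L).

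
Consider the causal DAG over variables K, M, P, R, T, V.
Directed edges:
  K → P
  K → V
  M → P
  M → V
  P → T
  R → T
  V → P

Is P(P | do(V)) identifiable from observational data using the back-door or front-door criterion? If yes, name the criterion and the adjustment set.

P(P|do(V)): backdoor, adjust for {K, M}.

desc(V)\{V}={P,T}; candidates ⊆ {K,M,R}.
size 0: {}; under {} V still reaches {K,M,P,T} ∋ P.
size 1: {K}, {M}, {R}; under {K} V still reaches {M,P,T} ∋ P.
{K,M}: V⊥P given {K,M} in G with V→· removed — back-door holds.
P(P|do(V)) = Σ_{K,M} P(P|V,K,M)·P(K,M).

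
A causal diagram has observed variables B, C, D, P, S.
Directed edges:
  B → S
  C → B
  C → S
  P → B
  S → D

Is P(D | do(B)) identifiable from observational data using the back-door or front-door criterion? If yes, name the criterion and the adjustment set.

P(D|do(B)): backdoor, adjust for {C}.

desc(B)\{B}={D,S}; candidates ⊆ {C,P}.
size 0: {}; under {} B still reaches {C,D,P,S} ∋ D.
{C}: B⊥D given {C} in G with B→· removed — back-door holds.
P(D|do(B)) = Σ_{C} P(D|B,C)·P(C).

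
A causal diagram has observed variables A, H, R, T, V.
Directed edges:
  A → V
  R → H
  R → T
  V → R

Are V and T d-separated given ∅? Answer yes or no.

Bayes-Ball from V | ∅ reaches {A,H,R,T}.
T ∈ reach(V|∅) ⇒ V ⊥̸ T | ∅.

No — V and T are d-connected given ∅.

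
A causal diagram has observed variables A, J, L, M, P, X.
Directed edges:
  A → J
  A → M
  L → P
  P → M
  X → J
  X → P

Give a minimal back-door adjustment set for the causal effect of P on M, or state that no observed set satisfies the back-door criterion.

desc(P)\{P}={M}; candidates ⊆ {A,J,L,X}.
∅: P⊥M given ∅ in G with P→· removed — back-door holds.

P→M: minimal back-door set ∅.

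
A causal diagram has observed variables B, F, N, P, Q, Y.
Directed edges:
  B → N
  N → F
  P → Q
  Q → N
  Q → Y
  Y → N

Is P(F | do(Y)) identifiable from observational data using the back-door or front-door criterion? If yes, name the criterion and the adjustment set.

P(F|do(Y)): backdoor, adjust for {Q}.

desc(Y)\{Y}={F,N}; candidates ⊆ {B,P,Q}.
size 0: {}; under {} Y still reaches {F,N,P,Q} ∋ F.
{Q}: Y⊥F given {Q} in G with Y→· removed — back-door holds.
P(F|do(Y)) = Σ_{Q} P(F|Y,Q)·P(Q).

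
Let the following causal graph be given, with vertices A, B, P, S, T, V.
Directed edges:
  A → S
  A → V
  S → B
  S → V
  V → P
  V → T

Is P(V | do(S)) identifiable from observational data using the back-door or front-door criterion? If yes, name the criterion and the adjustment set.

P(V|do(S)): backdoor, adjust for {A}.

desc(S)\{S}={B,P,T,V}; candidates ⊆ {A}.
size 0: {}; under {} S still reaches {A,P,T,V} ∋ V.
{A}: S⊥V given {A} in G with S→· removed — back-door holds.
P(V|do(S)) = Σ_{A} P(V|S,A)·P(A).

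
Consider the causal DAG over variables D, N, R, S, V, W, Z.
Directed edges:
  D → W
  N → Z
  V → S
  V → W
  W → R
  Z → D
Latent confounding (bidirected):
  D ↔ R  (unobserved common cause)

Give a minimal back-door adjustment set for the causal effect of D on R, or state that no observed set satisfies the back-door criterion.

desc(D)\{D}={R,W}; candidates ⊆ {N,S,V,Z}.
D↔R: latent back-door arc(s) into D.
size 0: {}; under {} D still reaches {N,R,Z} ∋ R.
size 1: {N}, {S}, {V} …(+1); under {N} D still reaches {R,Z} ∋ R.
size 2: {N,S}, {N,V}, {N,Z} …(+3); under {N,S} D still reaches {R,Z} ∋ R.
D↔R cannot be blocked by any observed set — no back-door set.

D→R: no observed back-door set.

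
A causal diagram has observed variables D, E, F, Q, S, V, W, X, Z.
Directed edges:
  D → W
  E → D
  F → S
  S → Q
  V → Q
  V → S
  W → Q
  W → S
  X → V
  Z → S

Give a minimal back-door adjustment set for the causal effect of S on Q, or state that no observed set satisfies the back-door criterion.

S→Q: minimal back-door set {V, W}.

desc(S)\{S}={Q}; candidates ⊆ {D,E,F,V,W,X,Z}.
size 0: {}; under {} S still reaches {D,E,F,Q,V,W,X,Z} ∋ Q.
size 1: {D}, {E}, {F} …(+4); under {D} S still reaches {F,Q,V,W,X,Z} ∋ Q.
{V,W}: S⊥Q given {V,W} in G with S→· removed — back-door holds.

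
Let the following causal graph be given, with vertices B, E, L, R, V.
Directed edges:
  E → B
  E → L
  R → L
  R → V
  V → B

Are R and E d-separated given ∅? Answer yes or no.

Bayes-Ball from R | ∅ reaches {B,L,V}.
E ∉ reach(R|∅) ⇒ R ⊥ E | ∅.

Yes — R ⊥ E | ∅.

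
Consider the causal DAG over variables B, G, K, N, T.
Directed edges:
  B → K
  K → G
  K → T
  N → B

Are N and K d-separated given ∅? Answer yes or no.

Bayes-Ball from N | ∅ reaches {B,G,K,T}.
K ∈ reach(N|∅) ⇒ N ⊥̸ K | ∅.

No — N and K are d-connected given ∅.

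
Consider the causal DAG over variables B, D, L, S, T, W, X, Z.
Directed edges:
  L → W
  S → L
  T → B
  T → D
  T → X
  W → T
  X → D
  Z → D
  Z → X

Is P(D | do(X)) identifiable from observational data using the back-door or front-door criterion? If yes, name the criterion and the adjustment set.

desc(X)\{X}={D}; candidates ⊆ {B,L,S,T,W,Z}.
size 0: {}; under {} X still reaches {B,D,L,S,T,W,Z} ∋ D.
size 1: {B}, {L}, {S} …(+3); under {B} X still reaches {D,L,S,T,W,Z} ∋ D.
{T,Z}: X⊥D given {T,Z} in G with X→· removed — back-door holds.
P(D|do(X)) = Σ_{T,Z} P(D|X,T,Z)·P(T,Z).

P(D|do(X)): backdoor, adjust for {T, Z}.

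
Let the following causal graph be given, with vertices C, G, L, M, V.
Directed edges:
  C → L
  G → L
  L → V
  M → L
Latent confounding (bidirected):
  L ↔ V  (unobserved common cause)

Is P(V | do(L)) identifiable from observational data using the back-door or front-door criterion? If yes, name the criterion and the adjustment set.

P(V|do(L)): not identifiable (no BD/FD set).

desc(L)\{L}={V}; candidates ⊆ {C,G,M}.
L↔V: latent back-door arc(s) into L.
size 0: {}; under {} L still reaches {C,G,M,V} ∋ V.
size 1: {C}, {G}, {M}; under {C} L still reaches {G,M,V} ∋ V.
size 2: {C,G}, {C,M}, {G,M}; under {C,G} L still reaches {M,V} ∋ V.
L↔V cannot be blocked by any observed set — no back-door set.
No mediator lies on a directed L→…→V path.
Neither criterion identifies P(V|do(L)) in this graph.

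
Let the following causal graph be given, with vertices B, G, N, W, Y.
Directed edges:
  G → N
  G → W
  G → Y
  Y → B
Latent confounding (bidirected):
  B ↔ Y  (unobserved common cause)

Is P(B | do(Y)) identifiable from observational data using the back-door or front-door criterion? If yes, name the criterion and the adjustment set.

desc(Y)\{Y}={B}; candidates ⊆ {G,N,W}.
Y↔B: latent back-door arc(s) into Y.
size 0: {}; under {} Y still reaches {B,G,N,W} ∋ B.
size 1: {G}, {N}, {W}; under {G} Y still reaches {B} ∋ B.
size 2: {G,N}, {G,W}, {N,W}; under {G,N} Y still reaches {B} ∋ B.
Y↔B cannot be blocked by any observed set — no back-door set.
No mediator lies on a directed Y→…→B path.
Neither criterion identifies P(B|do(Y)) in this graph.

P(B|do(Y)): not identifiable (no BD/FD set).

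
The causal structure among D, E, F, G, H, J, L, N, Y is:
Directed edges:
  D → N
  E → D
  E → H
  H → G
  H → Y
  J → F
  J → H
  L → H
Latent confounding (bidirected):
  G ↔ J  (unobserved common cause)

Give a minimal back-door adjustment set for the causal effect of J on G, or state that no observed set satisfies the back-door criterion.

desc(J)\{J}={F,G,H,Y}; candidates ⊆ {D,E,L,N}.
J↔G: latent back-door arc(s) into J.
size 0: {}; under {} J still reaches {G} ∋ G.
size 1: {D}, {E}, {L} …(+1); under {D} J still reaches {G} ∋ G.
size 2: {D,E}, {D,L}, {D,N} …(+3); under {D,E} J still reaches {G} ∋ G.
J↔G cannot be blocked by any observed set — no back-door set.

J→G: no observed back-door set.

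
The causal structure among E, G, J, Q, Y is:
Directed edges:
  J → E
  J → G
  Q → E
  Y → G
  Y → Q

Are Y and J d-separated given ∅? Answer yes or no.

Yes — Y ⊥ J | ∅.

Bayes-Ball from Y | ∅ reaches {E,G,Q}.
J ∉ reach(Y|∅) ⇒ Y ⊥ J | ∅.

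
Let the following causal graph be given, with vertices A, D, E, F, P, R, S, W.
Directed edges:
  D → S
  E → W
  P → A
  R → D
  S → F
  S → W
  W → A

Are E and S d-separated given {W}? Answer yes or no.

Bayes-Ball from E | {W} reaches {D,F,R,S}.
S ∈ reach(E|{W}) ⇒ E ⊥̸ S | {W}.

No — E and S are d-connected given {W}.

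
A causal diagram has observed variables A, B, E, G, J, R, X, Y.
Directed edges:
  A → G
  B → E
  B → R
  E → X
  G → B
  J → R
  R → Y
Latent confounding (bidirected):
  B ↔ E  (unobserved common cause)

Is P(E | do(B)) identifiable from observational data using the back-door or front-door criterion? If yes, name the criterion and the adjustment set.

P(E|do(B)): not identifiable (no BD/FD set).

desc(B)\{B}={E,R,X,Y}; candidates ⊆ {A,G,J}.
B↔E: latent back-door arc(s) into B.
size 0: {}; under {} B still reaches {A,E,G,X} ∋ E.
size 1: {A}, {G}, {J}; under {A} B still reaches {E,G,X} ∋ E.
size 2: {A,G}, {A,J}, {G,J}; under {A,G} B still reaches {E,X} ∋ E.
B↔E cannot be blocked by any observed set — no back-door set.
No mediator lies on a directed B→…→E path.
Neither criterion identifies P(E|do(B)) in this graph.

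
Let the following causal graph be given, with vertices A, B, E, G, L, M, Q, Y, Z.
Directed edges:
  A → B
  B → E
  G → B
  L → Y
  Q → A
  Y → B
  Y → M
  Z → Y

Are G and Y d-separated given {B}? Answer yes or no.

No — G and Y are d-connected given {B}.

Bayes-Ball from G | {B} reaches {A,L,M,Q,Y,Z}.
Y ∈ reach(G|{B}) ⇒ G ⊥̸ Y | {B}.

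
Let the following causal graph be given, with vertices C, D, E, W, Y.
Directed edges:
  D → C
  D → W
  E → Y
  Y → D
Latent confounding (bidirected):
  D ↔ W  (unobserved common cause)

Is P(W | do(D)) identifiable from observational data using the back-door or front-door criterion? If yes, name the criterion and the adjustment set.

desc(D)\{D}={C,W}; candidates ⊆ {E,Y}.
D↔W: latent back-door arc(s) into D.
size 0: {}; under {} D still reaches {E,W,Y} ∋ W.
size 1: {E}, {Y}; under {E} D still reaches {W,Y} ∋ W.
size 2: {E,Y}; under {E,Y} D still reaches {W} ∋ W.
D↔W cannot be blocked by any observed set — no back-door set.
No mediator lies on a directed D→…→W path.
Neither criterion identifies P(W|do(D)) in this graph.

P(W|do(D)): not identifiable (no BD/FD set).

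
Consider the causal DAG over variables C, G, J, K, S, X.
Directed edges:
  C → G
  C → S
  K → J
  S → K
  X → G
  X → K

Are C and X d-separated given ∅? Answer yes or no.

Bayes-Ball from C | ∅ reaches {G,J,K,S}.
X ∉ reach(C|∅) ⇒ C ⊥ X | ∅.

Yes — C ⊥ X | ∅.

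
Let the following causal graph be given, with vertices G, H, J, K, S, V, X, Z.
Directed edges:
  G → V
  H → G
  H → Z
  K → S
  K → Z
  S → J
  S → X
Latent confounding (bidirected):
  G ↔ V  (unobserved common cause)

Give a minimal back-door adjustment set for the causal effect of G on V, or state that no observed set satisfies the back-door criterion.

G→V: no observed back-door set.

desc(G)\{G}={V}; candidates ⊆ {H,J,K,S,X,Z}.
G↔V: latent back-door arc(s) into G.
size 0: {}; under {} G still reaches {H,V,Z} ∋ V.
size 1: {H}, {J}, {K} …(+3); under {H} G still reaches {V} ∋ V.
size 2: {H,J}, {H,K}, {H,S} …(+12); under {H,J} G still reaches {V} ∋ V.
G↔V cannot be blocked by any observed set — no back-door set.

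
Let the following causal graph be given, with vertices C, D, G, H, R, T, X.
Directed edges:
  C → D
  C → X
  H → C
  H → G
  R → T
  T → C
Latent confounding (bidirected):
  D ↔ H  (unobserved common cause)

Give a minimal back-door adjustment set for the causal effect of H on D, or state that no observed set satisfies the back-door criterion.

H→D: no observed back-door set.

desc(H)\{H}={C,D,G,X}; candidates ⊆ {R,T}.
H↔D: latent back-door arc(s) into H.
size 0: {}; under {} H still reaches {D} ∋ D.
size 1: {R}, {T}; under {R} H still reaches {D} ∋ D.
size 2: {R,T}; under {R,T} H still reaches {D} ∋ D.
H↔D cannot be blocked by any observed set — no back-door set.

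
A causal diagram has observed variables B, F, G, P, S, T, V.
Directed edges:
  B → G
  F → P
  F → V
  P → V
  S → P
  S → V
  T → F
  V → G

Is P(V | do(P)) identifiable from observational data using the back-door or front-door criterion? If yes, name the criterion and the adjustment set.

P(V|do(P)): backdoor, adjust for {F, S}.

desc(P)\{P}={G,V}; candidates ⊆ {B,F,S,T}.
size 0: {}; under {} P still reaches {F,G,S,T,V} ∋ V.
size 1: {B}, {F}, {S} …(+1); under {B} P still reaches {F,G,S,T,V} ∋ V.
{F,S}: P⊥V given {F,S} in G with P→· removed — back-door holds.
P(V|do(P)) = Σ_{F,S} P(V|P,F,S)·P(F,S).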